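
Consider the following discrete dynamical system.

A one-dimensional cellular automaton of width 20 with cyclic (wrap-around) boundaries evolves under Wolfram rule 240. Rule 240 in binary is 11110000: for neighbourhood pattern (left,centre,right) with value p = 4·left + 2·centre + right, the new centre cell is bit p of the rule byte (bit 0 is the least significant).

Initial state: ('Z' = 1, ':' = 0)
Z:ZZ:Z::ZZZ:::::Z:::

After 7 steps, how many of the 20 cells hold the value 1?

gen 0: Z:ZZ:Z::ZZZ:::::Z:::
gen 1: :Z:ZZ:Z::ZZZ:::::Z::
gen 2: ::Z:ZZ:Z::ZZZ:::::Z:
gen 3: :::Z:ZZ:Z::ZZZ:::::Z
gen 4: Z:::Z:ZZ:Z::ZZZ:::::
gen 5: :Z:::Z:ZZ:Z::ZZZ::::
gen 6: ::Z:::Z:ZZ:Z::ZZZ:::
gen 7: :::Z:::Z:ZZ:Z::ZZZ::

8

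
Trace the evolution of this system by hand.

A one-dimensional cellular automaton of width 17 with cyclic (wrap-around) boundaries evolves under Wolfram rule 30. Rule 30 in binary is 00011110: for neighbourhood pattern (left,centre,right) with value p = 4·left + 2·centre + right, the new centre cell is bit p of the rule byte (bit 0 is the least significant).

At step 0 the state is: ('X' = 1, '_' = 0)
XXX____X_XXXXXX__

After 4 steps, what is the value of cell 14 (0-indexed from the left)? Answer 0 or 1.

t=0: XXX____X_XXXXXX__
t=1: X__X__XX_X_____XX
t=2: _XXXXXX__XX___XX_
t=3: XX_____XXX_X_XX_X
t=4: __X___XX___X_X__X

0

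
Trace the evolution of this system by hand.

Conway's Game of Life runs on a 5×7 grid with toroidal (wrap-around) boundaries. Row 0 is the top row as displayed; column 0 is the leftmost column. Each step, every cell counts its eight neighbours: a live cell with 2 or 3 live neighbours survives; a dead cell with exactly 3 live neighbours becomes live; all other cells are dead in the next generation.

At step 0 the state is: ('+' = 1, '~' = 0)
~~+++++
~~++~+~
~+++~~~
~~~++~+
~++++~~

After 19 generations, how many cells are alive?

t=0: ~~+++++
~~++~+~
~+++~~~
~~~++~+
~++++~~
t=1: ~~~~~~+
~~~~~++
~+~~~+~
+~~~~+~
++~~~~+
t=2: ~~~~~~~
+~~~~++
+~~~++~
~~~~~+~
~+~~~+~
t=3: +~~~~+~
+~~~++~
+~~~+~~
~~~~~+~
~~~~~~~
t=4: ~~~~++~
++~~++~
~~~~+~~
~~~~~~~
~~~~~~+
t=5: +~~~+~~
~~~+~~+
~~~~++~
~~~~~~~
~~~~~+~
t=6: ~~~~+++
~~~+~~+
~~~~++~
~~~~++~
~~~~~~~
t=7: ~~~~+++
~~~+~~+
~~~+~~+
~~~~++~
~~~~~~+
t=8: +~~~+~+
+~~+~~+
~~~+~~+
~~~~+++
~~~~~~+
t=9: ~~~~~~~
~~~++~~
~~~+~~~
+~~~+~+
~~~~+~~
t=10: ~~~++~~
~~~++~~
~~~+~+~
~~~+++~
~~~~~+~
t=11: ~~~+~+~
~~+~~+~
~~+~~+~
~~~+~++
~~~~~+~
t=12: ~~~~~++
~~++~++
~~++~+~
~~~~~++
~~~~~+~
t=13: ~~~~~~~
~~++~~~
~~++~~~
~~~~~++
~~~~+~~
t=14: ~~~+~~~
~~++~~~
~~+++~~
~~~+++~
~~~~~+~
t=15: ~~+++~~
~~~~~~~
~~~~~+~
~~+~~+~
~~~+~+~
t=16: ~~+++~~
~~~++~~
~~~~~~~
~~~~~++
~~~~~+~
t=17: ~~+~~+~
~~+~+~~
~~~~++~
~~~~~++
~~~+~++
t=18: ~~+~~++
~~~~+~~
~~~++~+
~~~~~~~
~~~~~~~
t=19: ~~~~~+~
~~~~+~+
~~~+++~
~~~~~~~
~~~~~~~

6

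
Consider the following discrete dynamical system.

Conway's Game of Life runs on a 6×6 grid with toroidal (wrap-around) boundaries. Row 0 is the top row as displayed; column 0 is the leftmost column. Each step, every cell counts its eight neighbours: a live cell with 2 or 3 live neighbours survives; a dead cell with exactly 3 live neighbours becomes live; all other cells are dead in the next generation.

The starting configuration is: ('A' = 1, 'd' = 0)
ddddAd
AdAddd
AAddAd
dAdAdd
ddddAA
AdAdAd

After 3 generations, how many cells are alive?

13

gen 0: ddddAd
AdAddd
AAddAd
dAdAdd
ddddAA
AdAdAd
gen 1: dddddd
AddAdd
AddAdA
dAAAdd
AAAdAA
ddddAd
gen 2: dddddd
AdddAA
AddAdA
dddddd
AdddAA
AAdAAd
gen 3: dAdAdd
AdddAd
Addddd
dddddd
AAdAAd
AAdAAd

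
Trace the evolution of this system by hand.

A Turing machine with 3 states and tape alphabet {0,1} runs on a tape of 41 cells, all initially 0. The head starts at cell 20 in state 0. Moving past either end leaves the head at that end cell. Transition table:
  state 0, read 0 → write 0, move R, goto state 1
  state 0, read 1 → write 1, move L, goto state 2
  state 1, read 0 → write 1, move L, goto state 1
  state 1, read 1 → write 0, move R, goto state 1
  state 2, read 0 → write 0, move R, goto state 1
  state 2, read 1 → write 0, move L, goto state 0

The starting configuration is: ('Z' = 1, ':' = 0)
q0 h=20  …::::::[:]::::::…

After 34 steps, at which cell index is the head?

k=0  q0 h=20  …::::::[:]::::::…
k=1  q1 h=21  …::::::[:]::::::…
k=2  q1 h=20  …::::::[:]Z:::::…
k=3  q1 h=19  …::::::[:]ZZ::::…
k=4  q1 h=18  …::::::[:]ZZZ:::…
k=5  q1 h=17  …::::::[:]ZZZZ::…
k=6  q1 h=16  …::::::[:]ZZZZZ:…
k=7  q1 h=15  …::::::[:]ZZZZZZ…
k=8  q1 h=14  …::::::[:]ZZZZZZ…
k=9  q1 h=13  …::::::[:]ZZZZZZ…
k=10  q1 h=12  …::::::[:]ZZZZZZ…
k=11  q1 h=11  …::::::[:]ZZZZZZ…
k=12  q1 h=10  …::::::[:]ZZZZZZ…
k=13  q1 h= 9  …::::::[:]ZZZZZZ…
k=14  q1 h= 8  …::::::[:]ZZZZZZ…
k=15  q1 h= 7  …::::::[:]ZZZZZZ…
k=16  q1 h= 6  |::::::[:]ZZZZZZ…
k=17  q1 h= 5  |:::::[:]ZZZZZZ…
k=18  q1 h= 4  |::::[:]ZZZZZZ…
k=19  q1 h= 3  |:::[:]ZZZZZZ…
k=20  q1 h= 2  |::[:]ZZZZZZ…
k=21  q1 h= 1  |:[:]ZZZZZZ…
k=22  q1 h= 0  |[:]ZZZZZZ…
k=23  q1 h= 0  |[Z]ZZZZZZ…
k=24  q1 h= 1  |:[Z]ZZZZZZ…
k=25  q1 h= 2  |::[Z]ZZZZZZ…
k=26  q1 h= 3  |:::[Z]ZZZZZZ…
k=27  q1 h= 4  |::::[Z]ZZZZZZ…
k=28  q1 h= 5  |:::::[Z]ZZZZZZ…
k=29  q1 h= 6  |::::::[Z]ZZZZZZ…
k=30  q1 h= 7  …::::::[Z]ZZZZZZ…
k=31  q1 h= 8  …::::::[Z]ZZZZZZ…
k=32  q1 h= 9  …::::::[Z]ZZZZZZ…
k=33  q1 h=10  …::::::[Z]ZZZZZZ…
k=34  q1 h=11  …::::::[Z]ZZZZZZ…

11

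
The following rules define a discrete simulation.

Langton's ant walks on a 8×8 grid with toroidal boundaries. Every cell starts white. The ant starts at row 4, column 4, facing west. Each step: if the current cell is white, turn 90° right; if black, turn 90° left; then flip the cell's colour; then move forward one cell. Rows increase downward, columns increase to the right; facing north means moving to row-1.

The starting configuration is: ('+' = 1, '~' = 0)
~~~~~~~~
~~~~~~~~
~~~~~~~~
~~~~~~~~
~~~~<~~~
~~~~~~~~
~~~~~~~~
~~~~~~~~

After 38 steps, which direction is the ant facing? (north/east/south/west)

k=0  ~~~~~~~~
~~~~~~~~
~~~~~~~~
~~~~~~~~
~~~~<~~~
~~~~~~~~
~~~~~~~~
~~~~~~~~
k=1  ~~~~~~~~
~~~~~~~~
~~~~~~~~
~~~~^~~~
~~~~+~~~
~~~~~~~~
~~~~~~~~
~~~~~~~~
k=2  ~~~~~~~~
~~~~~~~~
~~~~~~~~
~~~~+>~~
~~~~+~~~
~~~~~~~~
~~~~~~~~
~~~~~~~~
k=3  ~~~~~~~~
~~~~~~~~
~~~~~~~~
~~~~++~~
~~~~+v~~
~~~~~~~~
~~~~~~~~
~~~~~~~~
k=4  ~~~~~~~~
~~~~~~~~
~~~~~~~~
~~~~++~~
~~~~<+~~
~~~~~~~~
~~~~~~~~
~~~~~~~~
k=5  ~~~~~~~~
~~~~~~~~
~~~~~~~~
~~~~++~~
~~~~~+~~
~~~~v~~~
~~~~~~~~
~~~~~~~~
k=6  ~~~~~~~~
~~~~~~~~
~~~~~~~~
~~~~++~~
~~~~~+~~
~~~<+~~~
~~~~~~~~
~~~~~~~~
k=7  ~~~~~~~~
~~~~~~~~
~~~~~~~~
~~~~++~~
~~~^~+~~
~~~++~~~
~~~~~~~~
~~~~~~~~
k=8  ~~~~~~~~
~~~~~~~~
~~~~~~~~
~~~~++~~
~~~+>+~~
~~~++~~~
~~~~~~~~
~~~~~~~~
k=9  ~~~~~~~~
~~~~~~~~
~~~~~~~~
~~~~++~~
~~~+++~~
~~~+v~~~
~~~~~~~~
~~~~~~~~
k=10  ~~~~~~~~
~~~~~~~~
~~~~~~~~
~~~~++~~
~~~+++~~
~~~+~>~~
~~~~~~~~
~~~~~~~~
k=11  ~~~~~~~~
~~~~~~~~
~~~~~~~~
~~~~++~~
~~~+++~~
~~~+~+~~
~~~~~v~~
~~~~~~~~
k=12  ~~~~~~~~
~~~~~~~~
~~~~~~~~
~~~~++~~
~~~+++~~
~~~+~+~~
~~~~<+~~
~~~~~~~~
k=13  ~~~~~~~~
~~~~~~~~
~~~~~~~~
~~~~++~~
~~~+++~~
~~~+^+~~
~~~~++~~
~~~~~~~~
k=14  ~~~~~~~~
~~~~~~~~
~~~~~~~~
~~~~++~~
~~~+++~~
~~~++>~~
~~~~++~~
~~~~~~~~
k=15  ~~~~~~~~
~~~~~~~~
~~~~~~~~
~~~~++~~
~~~++^~~
~~~++~~~
~~~~++~~
~~~~~~~~
k=16  ~~~~~~~~
~~~~~~~~
~~~~~~~~
~~~~++~~
~~~+<~~~
~~~++~~~
~~~~++~~
~~~~~~~~
k=17  ~~~~~~~~
~~~~~~~~
~~~~~~~~
~~~~++~~
~~~+~~~~
~~~+v~~~
~~~~++~~
~~~~~~~~
k=18  ~~~~~~~~
~~~~~~~~
~~~~~~~~
~~~~++~~
~~~+~~~~
~~~+~>~~
~~~~++~~
~~~~~~~~
k=19  ~~~~~~~~
~~~~~~~~
~~~~~~~~
~~~~++~~
~~~+~~~~
~~~+~+~~
~~~~+v~~
~~~~~~~~
k=20  ~~~~~~~~
~~~~~~~~
~~~~~~~~
~~~~++~~
~~~+~~~~
~~~+~+~~
~~~~+~>~
~~~~~~~~
k=21  ~~~~~~~~
~~~~~~~~
~~~~~~~~
~~~~++~~
~~~+~~~~
~~~+~+~~
~~~~+~+~
~~~~~~v~
k=22  ~~~~~~~~
~~~~~~~~
~~~~~~~~
~~~~++~~
~~~+~~~~
~~~+~+~~
~~~~+~+~
~~~~~<+~
k=23  ~~~~~~~~
~~~~~~~~
~~~~~~~~
~~~~++~~
~~~+~~~~
~~~+~+~~
~~~~+^+~
~~~~~++~
k=24  ~~~~~~~~
~~~~~~~~
~~~~~~~~
~~~~++~~
~~~+~~~~
~~~+~+~~
~~~~++>~
~~~~~++~
k=25  ~~~~~~~~
~~~~~~~~
~~~~~~~~
~~~~++~~
~~~+~~~~
~~~+~+^~
~~~~++~~
~~~~~++~
k=26  ~~~~~~~~
~~~~~~~~
~~~~~~~~
~~~~++~~
~~~+~~~~
~~~+~++>
~~~~++~~
~~~~~++~
k=27  ~~~~~~~~
~~~~~~~~
~~~~~~~~
~~~~++~~
~~~+~~~~
~~~+~+++
~~~~++~v
~~~~~++~
k=28  ~~~~~~~~
~~~~~~~~
~~~~~~~~
~~~~++~~
~~~+~~~~
~~~+~+++
~~~~++<+
~~~~~++~
k=29  ~~~~~~~~
~~~~~~~~
~~~~~~~~
~~~~++~~
~~~+~~~~
~~~+~+^+
~~~~++++
~~~~~++~
k=30  ~~~~~~~~
~~~~~~~~
~~~~~~~~
~~~~++~~
~~~+~~~~
~~~+~<~+
~~~~++++
~~~~~++~
k=31  ~~~~~~~~
~~~~~~~~
~~~~~~~~
~~~~++~~
~~~+~~~~
~~~+~~~+
~~~~+v++
~~~~~++~
k=32  ~~~~~~~~
~~~~~~~~
~~~~~~~~
~~~~++~~
~~~+~~~~
~~~+~~~+
~~~~+~>+
~~~~~++~
k=33  ~~~~~~~~
~~~~~~~~
~~~~~~~~
~~~~++~~
~~~+~~~~
~~~+~~^+
~~~~+~~+
~~~~~++~
k=34  ~~~~~~~~
~~~~~~~~
~~~~~~~~
~~~~++~~
~~~+~~~~
~~~+~~+>
~~~~+~~+
~~~~~++~
k=35  ~~~~~~~~
~~~~~~~~
~~~~~~~~
~~~~++~~
~~~+~~~^
~~~+~~+~
~~~~+~~+
~~~~~++~
k=36  ~~~~~~~~
~~~~~~~~
~~~~~~~~
~~~~++~~
>~~+~~~+
~~~+~~+~
~~~~+~~+
~~~~~++~
k=37  ~~~~~~~~
~~~~~~~~
~~~~~~~~
~~~~++~~
+~~+~~~+
v~~+~~+~
~~~~+~~+
~~~~~++~
k=38  ~~~~~~~~
~~~~~~~~
~~~~~~~~
~~~~++~~
+~~+~~~+
+~~+~~+<
~~~~+~~+
~~~~~++~

west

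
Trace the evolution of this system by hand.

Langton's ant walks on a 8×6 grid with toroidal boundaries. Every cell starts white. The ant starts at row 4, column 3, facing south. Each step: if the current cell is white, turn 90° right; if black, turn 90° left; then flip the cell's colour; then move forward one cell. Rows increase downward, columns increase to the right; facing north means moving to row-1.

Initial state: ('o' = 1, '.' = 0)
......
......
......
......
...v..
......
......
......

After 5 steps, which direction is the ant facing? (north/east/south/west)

gen 0: ......
......
......
......
...v..
......
......
......
gen 1: ......
......
......
......
..<o..
......
......
......
gen 2: ......
......
......
..^...
..oo..
......
......
......
gen 3: ......
......
......
..o>..
..oo..
......
......
......
gen 4: ......
......
......
..oo..
..ov..
......
......
......
gen 5: ......
......
......
..oo..
..o.>.
......
......
......

east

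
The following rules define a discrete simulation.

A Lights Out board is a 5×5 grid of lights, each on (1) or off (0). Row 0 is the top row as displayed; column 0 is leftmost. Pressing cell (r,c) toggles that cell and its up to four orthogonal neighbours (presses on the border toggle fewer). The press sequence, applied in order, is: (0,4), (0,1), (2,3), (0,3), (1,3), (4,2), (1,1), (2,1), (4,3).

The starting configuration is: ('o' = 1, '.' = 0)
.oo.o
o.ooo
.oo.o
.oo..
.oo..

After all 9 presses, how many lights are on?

t=0: .oo.o
o.ooo
.oo.o
.oo..
.oo..
t=1: .ooo.
o.oo.
.oo.o
.oo..
.oo..
t=2: o..o.
oooo.
.oo.o
.oo..
.oo..
t=3: o..o.
ooo..
.o.o.
.ooo.
.oo..
t=4: o.o.o
oooo.
.o.o.
.ooo.
.oo..
t=5: o.ooo
oo..o
.o...
.ooo.
.oo..
t=6: o.ooo
oo..o
.o...
.o.o.
...o.
t=7: ooooo
..o.o
.....
.o.o.
...o.
t=8: ooooo
.oo.o
ooo..
...o.
...o.
t=9: ooooo
.oo.o
ooo..
.....
..o.o

13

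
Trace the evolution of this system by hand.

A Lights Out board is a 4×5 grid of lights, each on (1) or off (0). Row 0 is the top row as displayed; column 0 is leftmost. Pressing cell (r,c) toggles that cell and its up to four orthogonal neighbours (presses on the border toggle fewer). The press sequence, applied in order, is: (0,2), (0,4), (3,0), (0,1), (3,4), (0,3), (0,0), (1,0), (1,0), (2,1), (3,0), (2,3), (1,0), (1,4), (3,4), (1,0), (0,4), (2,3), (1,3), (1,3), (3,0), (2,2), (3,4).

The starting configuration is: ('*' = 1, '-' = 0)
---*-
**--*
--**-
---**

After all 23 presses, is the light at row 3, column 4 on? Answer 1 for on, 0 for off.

0

0) ---*-
**--*
--**-
---**
1) -**--
***-*
--**-
---**
2) -****
***--
--**-
---**
3) -****
***--
*-**-
**-**
4) *--**
*-*--
*-**-
**-**
5) *--**
*-*--
*-***
**---
6) *-*--
*-**-
*-***
**---
7) -**--
--**-
*-***
**---
8) ***--
****-
--***
**---
9) -**--
--**-
*-***
**---
10) -**--
-***-
-*-**
*----
11) -**--
-***-
**-**
-*---
12) -**--
-**--
***--
-*-*-
13) ***--
*-*--
-**--
-*-*-
14) ***-*
*-***
-**-*
-*-*-
15) ***-*
*-***
-**--
-*--*
16) -**-*
-****
***--
-*--*
17) -***-
-***-
***--
-*--*
18) -***-
-**--
**-**
-*-**
19) -**--
-*-**
**--*
-*-**
20) -***-
-**--
**-**
-*-**
21) -***-
-**--
-*-**
*--**
22) -***-
-*---
--*-*
*-***
23) -***-
-*---
--*--
*-*--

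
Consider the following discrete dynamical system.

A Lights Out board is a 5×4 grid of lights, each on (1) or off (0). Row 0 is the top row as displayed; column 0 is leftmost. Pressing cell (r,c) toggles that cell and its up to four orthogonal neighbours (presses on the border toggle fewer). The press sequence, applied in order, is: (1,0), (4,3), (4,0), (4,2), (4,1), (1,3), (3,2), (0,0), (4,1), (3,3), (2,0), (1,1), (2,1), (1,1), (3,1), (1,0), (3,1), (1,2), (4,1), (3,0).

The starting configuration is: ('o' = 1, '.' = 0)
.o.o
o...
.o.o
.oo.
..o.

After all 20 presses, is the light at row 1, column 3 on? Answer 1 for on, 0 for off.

0

step 0: .o.o
o...
.o.o
.oo.
..o.
step 1: oo.o
.o..
oo.o
.oo.
..o.
step 2: oo.o
.o..
oo.o
.ooo
...o
step 3: oo.o
.o..
oo.o
oooo
oo.o
step 4: oo.o
.o..
oo.o
oo.o
o.o.
step 5: oo.o
.o..
oo.o
o..o
.o..
step 6: oo..
.ooo
oo..
o..o
.o..
step 7: oo..
.ooo
ooo.
ooo.
.oo.
step 8: ....
oooo
ooo.
ooo.
.oo.
step 9: ....
oooo
ooo.
o.o.
o...
step 10: ....
oooo
oooo
o..o
o..o
step 11: ....
.ooo
..oo
...o
o..o
step 12: .o..
o..o
.ooo
...o
o..o
step 13: .o..
oo.o
o..o
.o.o
o..o
step 14: ....
..oo
oo.o
.o.o
o..o
step 15: ....
..oo
o..o
o.oo
oo.o
step 16: o...
oooo
...o
o.oo
oo.o
step 17: o...
oooo
.o.o
.o.o
o..o
step 18: o.o.
o...
.ooo
.o.o
o..o
step 19: o.o.
o...
.ooo
...o
.ooo
step 20: o.o.
o...
oooo
oo.o
oooo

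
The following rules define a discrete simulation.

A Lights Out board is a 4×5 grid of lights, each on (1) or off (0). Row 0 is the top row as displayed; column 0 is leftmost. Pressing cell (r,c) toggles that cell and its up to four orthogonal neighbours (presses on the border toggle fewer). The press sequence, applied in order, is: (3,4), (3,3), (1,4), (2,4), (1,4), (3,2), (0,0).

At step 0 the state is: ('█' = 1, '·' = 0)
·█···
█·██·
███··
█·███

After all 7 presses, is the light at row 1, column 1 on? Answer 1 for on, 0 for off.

[0] ·█···
█·██·
███··
█·███
[1] ·█···
█·██·
███·█
█·█··
[2] ·█···
█·██·
█████
█··██
[3] ·█··█
█·█·█
████·
█··██
[4] ·█··█
█·█··
███·█
█··█·
[5] ·█···
█·███
███··
█··█·
[6] ·█···
█·███
██···
███··
[7] █····
··███
██···
███··

0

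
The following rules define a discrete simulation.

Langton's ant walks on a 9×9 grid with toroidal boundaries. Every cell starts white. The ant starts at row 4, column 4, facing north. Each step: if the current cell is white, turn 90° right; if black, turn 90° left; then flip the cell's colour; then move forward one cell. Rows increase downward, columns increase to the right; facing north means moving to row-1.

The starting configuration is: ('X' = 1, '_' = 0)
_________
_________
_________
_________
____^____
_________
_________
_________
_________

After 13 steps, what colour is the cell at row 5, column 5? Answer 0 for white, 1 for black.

[0] _________
_________
_________
_________
____^____
_________
_________
_________
_________
[1] _________
_________
_________
_________
____X>___
_________
_________
_________
_________
[2] _________
_________
_________
_________
____XX___
_____v___
_________
_________
_________
[3] _________
_________
_________
_________
____XX___
____<X___
_________
_________
_________
[4] _________
_________
_________
_________
____^X___
____XX___
_________
_________
_________
[5] _________
_________
_________
_________
___<_X___
____XX___
_________
_________
_________
[6] _________
_________
_________
___^_____
___X_X___
____XX___
_________
_________
_________
[7] _________
_________
_________
___X>____
___X_X___
____XX___
_________
_________
_________
[8] _________
_________
_________
___XX____
___XvX___
____XX___
_________
_________
_________
[9] _________
_________
_________
___XX____
___<XX___
____XX___
_________
_________
_________
[10] _________
_________
_________
___XX____
____XX___
___vXX___
_________
_________
_________
[11] _________
_________
_________
___XX____
____XX___
__<XXX___
_________
_________
_________
[12] _________
_________
_________
___XX____
__^_XX___
__XXXX___
_________
_________
_________
[13] _________
_________
_________
___XX____
__X>XX___
__XXXX___
_________
_________
_________

1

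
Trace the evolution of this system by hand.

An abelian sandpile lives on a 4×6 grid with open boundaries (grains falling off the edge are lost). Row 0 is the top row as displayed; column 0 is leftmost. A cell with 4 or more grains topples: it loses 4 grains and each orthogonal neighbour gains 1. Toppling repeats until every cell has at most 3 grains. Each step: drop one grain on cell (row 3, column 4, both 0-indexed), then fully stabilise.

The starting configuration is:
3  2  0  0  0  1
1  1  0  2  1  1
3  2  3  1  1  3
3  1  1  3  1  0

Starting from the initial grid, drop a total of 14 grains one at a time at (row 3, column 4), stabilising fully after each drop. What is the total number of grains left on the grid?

gen 0: 3  2  0  0  0  1
1  1  0  2  1  1
3  2  3  1  1  3
3  1  1  3  1  0
gen 1: 3  2  0  0  0  1
1  1  0  2  1  1
3  2  3  1  1  3
3  1  1  3  2  0
gen 2: 3  2  0  0  0  1
1  1  0  2  1  1
3  2  3  1  1  3
3  1  1  3  3  0
gen 3: 3  2  0  0  0  1
1  1  0  2  1  1
3  2  3  2  2  3
3  1  2  0  1  1
gen 4: 3  2  0  0  0  1
1  1  0  2  1  1
3  2  3  2  2  3
3  1  2  0  2  1
gen 5: 3  2  0  0  0  1
1  1  0  2  1  1
3  2  3  2  2  3
3  1  2  0  3  1
gen 6: 3  2  0  0  0  1
1  1  0  2  1  1
3  2  3  2  3  3
3  1  2  1  0  2
gen 7: 3  2  0  0  0  1
1  1  0  2  1  1
3  2  3  2  3  3
3  1  2  1  1  2
gen 8: 3  2  0  0  0  1
1  1  0  2  1  1
3  2  3  2  3  3
3  1  2  1  2  2
gen 9: 3  2  0  0  0  1
1  1  0  2  1  1
3  2  3  2  3  3
3  1  2  1  3  2
gen 10: 3  2  0  0  0  1
1  1  0  2  2  2
3  2  3  3  1  1
3  1  2  2  2  0
gen 11: 3  2  0  0  0  1
1  1  0  2  2  2
3  2  3  3  1  1
3  1  2  2  3  0
gen 12: 3  2  0  0  0  1
1  1  0  2  2  2
3  2  3  3  2  1
3  1  2  3  0  1
gen 13: 3  2  0  0  0  1
1  1  0  2  2  2
3  2  3  3  2  1
3  1  2  3  1  1
gen 14: 3  2  0  0  0  1
1  1  0  2  2  2
3  2  3  3  2  1
3  1  2  3  2  1

40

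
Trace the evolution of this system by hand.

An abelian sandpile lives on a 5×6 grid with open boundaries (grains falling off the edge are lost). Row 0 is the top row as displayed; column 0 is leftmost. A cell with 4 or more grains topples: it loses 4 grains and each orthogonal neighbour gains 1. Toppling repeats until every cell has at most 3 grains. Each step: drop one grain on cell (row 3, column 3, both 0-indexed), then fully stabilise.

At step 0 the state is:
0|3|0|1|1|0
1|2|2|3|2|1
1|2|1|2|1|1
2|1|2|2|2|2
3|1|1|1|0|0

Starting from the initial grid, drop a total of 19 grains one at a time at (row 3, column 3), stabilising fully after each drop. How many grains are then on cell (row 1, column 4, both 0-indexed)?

k=0  0|3|0|1|1|0
1|2|2|3|2|1
1|2|1|2|1|1
2|1|2|2|2|2
3|1|1|1|0|0
k=1  0|3|0|1|1|0
1|2|2|3|2|1
1|2|1|2|1|1
2|1|2|3|2|2
3|1|1|1|0|0
k=2  0|3|0|1|1|0
1|2|2|3|2|1
1|2|1|3|1|1
2|1|3|0|3|2
3|1|1|2|0|0
k=3  0|3|0|1|1|0
1|2|2|3|2|1
1|2|1|3|1|1
2|1|3|1|3|2
3|1|1|2|0|0
k=4  0|3|0|1|1|0
1|2|2|3|2|1
1|2|1|3|1|1
2|1|3|2|3|2
3|1|1|2|0|0
k=5  0|3|0|1|1|0
1|2|2|3|2|1
1|2|1|3|1|1
2|1|3|3|3|2
3|1|1|2|0|0
k=6  0|3|0|2|1|0
1|2|3|0|3|1
1|2|3|1|3|1
2|2|0|3|0|3
3|1|2|3|1|0
k=7  0|3|0|2|1|0
1|2|3|0|3|1
1|2|3|2|3|1
2|2|1|1|1|3
3|1|3|0|2|0
k=8  0|3|0|2|1|0
1|2|3|0|3|1
1|2|3|2|3|1
2|2|1|2|1|3
3|1|3|0|2|0
k=9  0|3|0|2|1|0
1|2|3|0|3|1
1|2|3|2|3|1
2|2|1|3|1|3
3|1|3|0|2|0
k=10  0|3|0|2|1|0
1|2|3|0|3|1
1|2|3|3|3|1
2|2|2|0|2|3
3|1|3|1|2|0
k=11  0|3|0|2|1|0
1|2|3|0|3|1
1|2|3|3|3|1
2|2|2|1|2|3
3|1|3|1|2|0
k=12  0|3|0|2|1|0
1|2|3|0|3|1
1|2|3|3|3|1
2|2|2|2|2|3
3|1|3|1|2|0
k=13  0|3|0|2|1|0
1|2|3|0|3|1
1|2|3|3|3|1
2|2|2|3|2|3
3|1|3|1|2|0
k=14  0|3|1|2|2|0
1|3|0|3|0|2
1|3|2|2|2|3
2|3|1|3|1|0
3|2|0|3|3|1
k=15  0|3|1|2|2|0
1|3|0|3|0|2
1|3|2|3|2|3
2|3|2|1|3|0
3|2|1|1|0|2
k=16  0|3|1|2|2|0
1|3|0|3|0|2
1|3|2|3|2|3
2|3|2|2|3|0
3|2|1|1|0|2
k=17  0|3|1|2|2|0
1|3|0|3|0|2
1|3|2|3|2|3
2|3|2|3|3|0
3|2|1|1|0|2
k=18  0|3|1|3|2|0
1|3|1|0|2|3
1|3|3|2|1|0
2|3|3|2|1|2
3|2|1|2|1|2
k=19  0|3|1|3|2|0
1|3|1|0|2|3
1|3|3|2|1|0
2|3|3|3|1|2
3|2|1|2|1|2

2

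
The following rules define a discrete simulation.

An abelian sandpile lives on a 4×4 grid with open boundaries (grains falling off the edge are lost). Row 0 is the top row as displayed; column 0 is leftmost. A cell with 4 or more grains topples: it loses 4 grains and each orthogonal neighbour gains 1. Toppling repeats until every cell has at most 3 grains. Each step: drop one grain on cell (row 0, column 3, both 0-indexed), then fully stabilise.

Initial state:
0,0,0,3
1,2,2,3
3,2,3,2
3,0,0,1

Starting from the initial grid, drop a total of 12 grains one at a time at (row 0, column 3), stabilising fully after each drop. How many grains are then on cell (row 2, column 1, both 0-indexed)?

3

gen 0: 0,0,0,3
1,2,2,3
3,2,3,2
3,0,0,1
gen 1: 0,0,1,1
1,2,3,0
3,2,3,3
3,0,0,1
gen 2: 0,0,1,2
1,2,3,0
3,2,3,3
3,0,0,1
gen 3: 0,0,1,3
1,2,3,0
3,2,3,3
3,0,0,1
gen 4: 0,0,2,0
1,2,3,1
3,2,3,3
3,0,0,1
gen 5: 0,0,2,1
1,2,3,1
3,2,3,3
3,0,0,1
gen 6: 0,0,2,2
1,2,3,1
3,2,3,3
3,0,0,1
gen 7: 0,0,2,3
1,2,3,1
3,2,3,3
3,0,0,1
gen 8: 0,0,3,0
1,2,3,2
3,2,3,3
3,0,0,1
gen 9: 0,0,3,1
1,2,3,2
3,2,3,3
3,0,0,1
gen 10: 0,0,3,2
1,2,3,2
3,2,3,3
3,0,0,1
gen 11: 0,0,3,3
1,2,3,2
3,2,3,3
3,0,0,1
gen 12: 0,1,1,2
1,3,2,1
3,3,1,1
3,0,1,2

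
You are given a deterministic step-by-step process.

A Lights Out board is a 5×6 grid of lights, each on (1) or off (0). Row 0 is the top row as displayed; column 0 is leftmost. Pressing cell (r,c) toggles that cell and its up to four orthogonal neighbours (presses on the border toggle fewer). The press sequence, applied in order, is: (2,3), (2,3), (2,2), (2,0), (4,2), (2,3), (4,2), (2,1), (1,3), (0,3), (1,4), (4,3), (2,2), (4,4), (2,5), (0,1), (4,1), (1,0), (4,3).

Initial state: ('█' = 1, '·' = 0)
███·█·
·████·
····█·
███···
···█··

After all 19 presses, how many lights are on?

17

0) ███·█·
·████·
····█·
███···
···█··
1) ███·█·
·██·█·
··██··
████··
···█··
2) ███·█·
·████·
····█·
███···
···█··
3) ███·█·
·█·██·
·████·
██····
···█··
4) ███·█·
██·██·
█·███·
·█····
···█··
5) ███·█·
██·██·
█·███·
·██···
·██···
6) ███·█·
██··█·
█·····
·███··
·██···
7) ███·█·
██··█·
█·····
·█·█··
···█··
8) ███·█·
█···█·
·██···
···█··
···█··
9) █████·
█·██··
·███··
···█··
···█··
10) ██····
█·█···
·███··
···█··
···█··
11) ██··█·
█·████
·████·
···█··
···█··
12) ██··█·
█·████
·████·
······
··█·█·
13) ██··█·
█··███
····█·
··█···
··█·█·
14) ██··█·
█··███
····█·
··█·█·
··██·█
15) ██··█·
█··██·
·····█
··█·██
··██·█
16) ··█·█·
██·██·
·····█
··█·██
··██·█
17) ··█·█·
██·██·
·····█
·██·██
██·█·█
18) █·█·█·
···██·
█····█
·██·██
██·█·█
19) █·█·█·
···██·
█····█
·█████
███·██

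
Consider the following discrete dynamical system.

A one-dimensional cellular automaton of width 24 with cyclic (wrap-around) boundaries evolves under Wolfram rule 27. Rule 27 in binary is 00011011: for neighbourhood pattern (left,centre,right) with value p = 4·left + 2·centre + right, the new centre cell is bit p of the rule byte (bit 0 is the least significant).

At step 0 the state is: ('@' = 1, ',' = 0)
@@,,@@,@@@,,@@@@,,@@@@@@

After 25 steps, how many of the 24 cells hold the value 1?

10

k=0  @@,,@@,@@@,,@@@@,,@@@@@@
k=1  ,,@@@,,@,,@@@,,,@@@,,,,,
k=2  @@@,,@@,@@@,,@@@@,,@@@@@
k=3  ,,,@@@,,@,,@@@,,,@@@,,,,
k=4  @@@@,,@@,@@@,,@@@@,,@@@@
k=5  ,,,,@@@,,@,,@@@,,,@@@,,,
k=6  @@@@@,,@@,@@@,,@@@@,,@@@
k=7  ,,,,,@@@,,@,,@@@,,,@@@,,
k=8  @@@@@@,,@@,@@@,,@@@@,,@@
k=9  ,,,,,,@@@,,@,,@@@,,,@@@,
k=10  @@@@@@@,,@@,@@@,,@@@@,,@
k=11  ,,,,,,,@@@,,@,,@@@,,,@@@
k=12  @@@@@@@@,,@@,@@@,,@@@@,,
k=13  @,,,,,,,@@@,,@,,@@@,,,@@
k=14  ,@@@@@@@@,,@@,@@@,,@@@@,
k=15  @@,,,,,,,@@@,,@,,@@@,,,@
k=16  ,,@@@@@@@@,,@@,@@@,,@@@@
k=17  @@@,,,,,,,@@@,,@,,@@@,,,
k=18  @,,@@@@@@@@,,@@,@@@,,@@@
k=19  ,@@@,,,,,,,@@@,,@,,@@@,,
k=20  @@,,@@@@@@@@,,@@,@@@,,@@
k=21  ,,@@@,,,,,,,@@@,,@,,@@@,
k=22  @@@,,@@@@@@@@,,@@,@@@,,@
k=23  ,,,@@@,,,,,,,@@@,,@,,@@@
k=24  @@@@,,@@@@@@@@,,@@,@@@,,
k=25  @,,,@@@,,,,,,,@@@,,@,,@@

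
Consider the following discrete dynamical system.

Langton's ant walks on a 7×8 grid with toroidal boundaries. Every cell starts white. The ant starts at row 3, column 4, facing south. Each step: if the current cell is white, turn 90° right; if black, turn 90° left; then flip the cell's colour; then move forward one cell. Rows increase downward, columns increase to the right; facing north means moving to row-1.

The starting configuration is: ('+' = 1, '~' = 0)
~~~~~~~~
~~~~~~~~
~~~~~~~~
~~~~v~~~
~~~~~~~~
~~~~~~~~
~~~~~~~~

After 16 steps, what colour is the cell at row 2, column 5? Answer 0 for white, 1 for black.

0) ~~~~~~~~
~~~~~~~~
~~~~~~~~
~~~~v~~~
~~~~~~~~
~~~~~~~~
~~~~~~~~
1) ~~~~~~~~
~~~~~~~~
~~~~~~~~
~~~<+~~~
~~~~~~~~
~~~~~~~~
~~~~~~~~
2) ~~~~~~~~
~~~~~~~~
~~~^~~~~
~~~++~~~
~~~~~~~~
~~~~~~~~
~~~~~~~~
3) ~~~~~~~~
~~~~~~~~
~~~+>~~~
~~~++~~~
~~~~~~~~
~~~~~~~~
~~~~~~~~
4) ~~~~~~~~
~~~~~~~~
~~~++~~~
~~~+v~~~
~~~~~~~~
~~~~~~~~
~~~~~~~~
5) ~~~~~~~~
~~~~~~~~
~~~++~~~
~~~+~>~~
~~~~~~~~
~~~~~~~~
~~~~~~~~
6) ~~~~~~~~
~~~~~~~~
~~~++~~~
~~~+~+~~
~~~~~v~~
~~~~~~~~
~~~~~~~~
7) ~~~~~~~~
~~~~~~~~
~~~++~~~
~~~+~+~~
~~~~<+~~
~~~~~~~~
~~~~~~~~
8) ~~~~~~~~
~~~~~~~~
~~~++~~~
~~~+^+~~
~~~~++~~
~~~~~~~~
~~~~~~~~
9) ~~~~~~~~
~~~~~~~~
~~~++~~~
~~~++>~~
~~~~++~~
~~~~~~~~
~~~~~~~~
10) ~~~~~~~~
~~~~~~~~
~~~++^~~
~~~++~~~
~~~~++~~
~~~~~~~~
~~~~~~~~
11) ~~~~~~~~
~~~~~~~~
~~~+++>~
~~~++~~~
~~~~++~~
~~~~~~~~
~~~~~~~~
12) ~~~~~~~~
~~~~~~~~
~~~++++~
~~~++~v~
~~~~++~~
~~~~~~~~
~~~~~~~~
13) ~~~~~~~~
~~~~~~~~
~~~++++~
~~~++<+~
~~~~++~~
~~~~~~~~
~~~~~~~~
14) ~~~~~~~~
~~~~~~~~
~~~++^+~
~~~++++~
~~~~++~~
~~~~~~~~
~~~~~~~~
15) ~~~~~~~~
~~~~~~~~
~~~+<~+~
~~~++++~
~~~~++~~
~~~~~~~~
~~~~~~~~
16) ~~~~~~~~
~~~~~~~~
~~~+~~+~
~~~+v++~
~~~~++~~
~~~~~~~~
~~~~~~~~

0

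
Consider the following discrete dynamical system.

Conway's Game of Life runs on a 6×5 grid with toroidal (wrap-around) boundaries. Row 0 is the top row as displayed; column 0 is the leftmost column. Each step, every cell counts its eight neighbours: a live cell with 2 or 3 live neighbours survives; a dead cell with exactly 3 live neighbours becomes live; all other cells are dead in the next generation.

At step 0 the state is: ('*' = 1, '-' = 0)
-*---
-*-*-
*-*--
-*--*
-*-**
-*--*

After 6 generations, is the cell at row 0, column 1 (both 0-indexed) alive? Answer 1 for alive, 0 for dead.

0

step 0: -*---
-*-*-
*-*--
-*--*
-*-**
-*--*
step 1: -*---
**---
*-***
-*--*
-*-**
-*-**
step 2: -*--*
---*-
--**-
-*---
-*---
-*-**
step 3: ----*
---**
--**-
-*---
-*---
-*-**
step 4: --*--
--*-*
--***
-*---
-*---
--***
step 5: -**-*
-**-*
***-*
**-*-
**-*-
-***-
step 6: ----*
----*
-----
---*-
---*-
-----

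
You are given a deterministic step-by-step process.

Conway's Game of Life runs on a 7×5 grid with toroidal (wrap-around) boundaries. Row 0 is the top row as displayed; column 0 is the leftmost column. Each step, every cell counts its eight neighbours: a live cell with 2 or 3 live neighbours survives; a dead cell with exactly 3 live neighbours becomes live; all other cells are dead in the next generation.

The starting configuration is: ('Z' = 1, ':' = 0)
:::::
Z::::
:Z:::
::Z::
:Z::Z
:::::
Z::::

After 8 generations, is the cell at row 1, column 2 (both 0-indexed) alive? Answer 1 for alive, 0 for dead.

1

t=0: :::::
Z::::
:Z:::
::Z::
:Z::Z
:::::
Z::::
t=1: :::::
:::::
:Z:::
ZZZ::
:::::
Z::::
:::::
t=2: :::::
:::::
ZZZ::
ZZZ::
Z::::
:::::
:::::
t=3: :::::
:Z:::
Z:Z::
::Z:Z
Z::::
:::::
:::::
t=4: :::::
:Z:::
Z:ZZ:
Z::ZZ
:::::
:::::
:::::
t=5: :::::
:ZZ::
Z:ZZ:
ZZZZ:
::::Z
:::::
:::::
t=6: :::::
:ZZZ:
Z::::
Z::::
ZZZZZ
:::::
:::::
t=7: ::Z::
:ZZ::
Z:Z:Z
::ZZ:
ZZZZZ
ZZZZZ
:::::
t=8: :ZZ::
Z:Z::
Z:::Z
:::::
:::::
:::::
Z:::Z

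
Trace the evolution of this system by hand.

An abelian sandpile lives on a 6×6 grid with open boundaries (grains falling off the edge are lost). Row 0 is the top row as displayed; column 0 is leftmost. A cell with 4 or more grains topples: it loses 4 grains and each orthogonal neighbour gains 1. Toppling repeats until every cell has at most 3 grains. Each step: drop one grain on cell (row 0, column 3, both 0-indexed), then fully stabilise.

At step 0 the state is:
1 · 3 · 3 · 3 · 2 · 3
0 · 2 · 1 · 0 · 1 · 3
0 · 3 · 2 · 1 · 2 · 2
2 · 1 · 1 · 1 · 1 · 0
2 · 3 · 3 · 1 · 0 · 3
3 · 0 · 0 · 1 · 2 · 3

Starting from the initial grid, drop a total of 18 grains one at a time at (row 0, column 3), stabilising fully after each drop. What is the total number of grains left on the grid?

[0] 1 · 3 · 3 · 3 · 2 · 3
0 · 2 · 1 · 0 · 1 · 3
0 · 3 · 2 · 1 · 2 · 2
2 · 1 · 1 · 1 · 1 · 0
2 · 3 · 3 · 1 · 0 · 3
3 · 0 · 0 · 1 · 2 · 3
[1] 2 · 0 · 1 · 1 · 3 · 3
0 · 3 · 2 · 1 · 1 · 3
0 · 3 · 2 · 1 · 2 · 2
2 · 1 · 1 · 1 · 1 · 0
2 · 3 · 3 · 1 · 0 · 3
3 · 0 · 0 · 1 · 2 · 3
[2] 2 · 0 · 1 · 2 · 3 · 3
0 · 3 · 2 · 1 · 1 · 3
0 · 3 · 2 · 1 · 2 · 2
2 · 1 · 1 · 1 · 1 · 0
2 · 3 · 3 · 1 · 0 · 3
3 · 0 · 0 · 1 · 2 · 3
[3] 2 · 0 · 1 · 3 · 3 · 3
0 · 3 · 2 · 1 · 1 · 3
0 · 3 · 2 · 1 · 2 · 2
2 · 1 · 1 · 1 · 1 · 0
2 · 3 · 3 · 1 · 0 · 3
3 · 0 · 0 · 1 · 2 · 3
[4] 2 · 0 · 2 · 1 · 1 · 1
0 · 3 · 2 · 2 · 3 · 0
0 · 3 · 2 · 1 · 2 · 3
2 · 1 · 1 · 1 · 1 · 0
2 · 3 · 3 · 1 · 0 · 3
3 · 0 · 0 · 1 · 2 · 3
[5] 2 · 0 · 2 · 2 · 1 · 1
0 · 3 · 2 · 2 · 3 · 0
0 · 3 · 2 · 1 · 2 · 3
2 · 1 · 1 · 1 · 1 · 0
2 · 3 · 3 · 1 · 0 · 3
3 · 0 · 0 · 1 · 2 · 3
[6] 2 · 0 · 2 · 3 · 1 · 1
0 · 3 · 2 · 2 · 3 · 0
0 · 3 · 2 · 1 · 2 · 3
2 · 1 · 1 · 1 · 1 · 0
2 · 3 · 3 · 1 · 0 · 3
3 · 0 · 0 · 1 · 2 · 3
[7] 2 · 0 · 3 · 0 · 2 · 1
0 · 3 · 2 · 3 · 3 · 0
0 · 3 · 2 · 1 · 2 · 3
2 · 1 · 1 · 1 · 1 · 0
2 · 3 · 3 · 1 · 0 · 3
3 · 0 · 0 · 1 · 2 · 3
[8] 2 · 0 · 3 · 1 · 2 · 1
0 · 3 · 2 · 3 · 3 · 0
0 · 3 · 2 · 1 · 2 · 3
2 · 1 · 1 · 1 · 1 · 0
2 · 3 · 3 · 1 · 0 · 3
3 · 0 · 0 · 1 · 2 · 3
[9] 2 · 0 · 3 · 2 · 2 · 1
0 · 3 · 2 · 3 · 3 · 0
0 · 3 · 2 · 1 · 2 · 3
2 · 1 · 1 · 1 · 1 · 0
2 · 3 · 3 · 1 · 0 · 3
3 · 0 · 0 · 1 · 2 · 3
[10] 2 · 0 · 3 · 3 · 2 · 1
0 · 3 · 2 · 3 · 3 · 0
0 · 3 · 2 · 1 · 2 · 3
2 · 1 · 1 · 1 · 1 · 0
2 · 3 · 3 · 1 · 0 · 3
3 · 0 · 0 · 1 · 2 · 3
[11] 2 · 2 · 1 · 3 · 0 · 2
1 · 1 · 2 · 2 · 1 · 1
1 · 1 · 0 · 3 · 3 · 3
2 · 2 · 2 · 1 · 1 · 0
2 · 3 · 3 · 1 · 0 · 3
3 · 0 · 0 · 1 · 2 · 3
[12] 2 · 2 · 2 · 0 · 1 · 2
1 · 1 · 2 · 3 · 1 · 1
1 · 1 · 0 · 3 · 3 · 3
2 · 2 · 2 · 1 · 1 · 0
2 · 3 · 3 · 1 · 0 · 3
3 · 0 · 0 · 1 · 2 · 3
[13] 2 · 2 · 2 · 1 · 1 · 2
1 · 1 · 2 · 3 · 1 · 1
1 · 1 · 0 · 3 · 3 · 3
2 · 2 · 2 · 1 · 1 · 0
2 · 3 · 3 · 1 · 0 · 3
3 · 0 · 0 · 1 · 2 · 3
[14] 2 · 2 · 2 · 2 · 1 · 2
1 · 1 · 2 · 3 · 1 · 1
1 · 1 · 0 · 3 · 3 · 3
2 · 2 · 2 · 1 · 1 · 0
2 · 3 · 3 · 1 · 0 · 3
3 · 0 · 0 · 1 · 2 · 3
[15] 2 · 2 · 2 · 3 · 1 · 2
1 · 1 · 2 · 3 · 1 · 1
1 · 1 · 0 · 3 · 3 · 3
2 · 2 · 2 · 1 · 1 · 0
2 · 3 · 3 · 1 · 0 · 3
3 · 0 · 0 · 1 · 2 · 3
[16] 2 · 2 · 3 · 1 · 2 · 2
1 · 1 · 3 · 1 · 3 · 2
1 · 1 · 1 · 1 · 1 · 0
2 · 2 · 2 · 2 · 2 · 1
2 · 3 · 3 · 1 · 0 · 3
3 · 0 · 0 · 1 · 2 · 3
[17] 2 · 2 · 3 · 2 · 2 · 2
1 · 1 · 3 · 1 · 3 · 2
1 · 1 · 1 · 1 · 1 · 0
2 · 2 · 2 · 2 · 2 · 1
2 · 3 · 3 · 1 · 0 · 3
3 · 0 · 0 · 1 · 2 · 3
[18] 2 · 2 · 3 · 3 · 2 · 2
1 · 1 · 3 · 1 · 3 · 2
1 · 1 · 1 · 1 · 1 · 0
2 · 2 · 2 · 2 · 2 · 1
2 · 3 · 3 · 1 · 0 · 3
3 · 0 · 0 · 1 · 2 · 3

62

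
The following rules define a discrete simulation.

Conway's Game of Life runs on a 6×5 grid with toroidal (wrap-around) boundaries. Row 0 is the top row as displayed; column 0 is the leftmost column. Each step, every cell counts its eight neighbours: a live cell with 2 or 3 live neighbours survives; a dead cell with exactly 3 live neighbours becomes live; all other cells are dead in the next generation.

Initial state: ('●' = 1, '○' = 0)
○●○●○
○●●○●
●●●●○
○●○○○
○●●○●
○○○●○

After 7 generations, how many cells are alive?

step 0: ○●○●○
○●●○●
●●●●○
○●○○○
○●●○●
○○○●○
step 1: ●●○●●
○○○○●
○○○●●
○○○○●
●●●●○
●●○●●
step 2: ○●○○○
○○●○○
●○○●●
○●○○○
○○○○○
○○○○○
step 3: ○○○○○
●●●●●
●●●●●
●○○○●
○○○○○
○○○○○
step 4: ●●●●●
○○○○○
○○○○○
○○●○○
○○○○○
○○○○○
step 5: ●●●●●
●●●●●
○○○○○
○○○○○
○○○○○
●●●●●
step 6: ○○○○○
○○○○○
●●●●●
○○○○○
●●●●●
○○○○○
step 7: ○○○○○
●●●●●
●●●●●
○○○○○
●●●●●
●●●●●

20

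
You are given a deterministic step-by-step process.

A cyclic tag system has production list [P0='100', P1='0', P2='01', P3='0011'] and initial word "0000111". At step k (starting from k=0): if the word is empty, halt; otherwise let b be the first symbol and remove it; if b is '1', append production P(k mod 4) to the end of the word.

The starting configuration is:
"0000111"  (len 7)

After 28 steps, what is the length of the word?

9

0) "0000111"  (len 7)
1) "000111"  (len 6)
2) "00111"  (len 5)
3) "0111"  (len 4)
4) "111"  (len 3)
5) "11100"  (len 5)
6) "11000"  (len 5)
7) "100001"  (len 6)
8) "000010011"  (len 9)
9) "00010011"  (len 8)
10) "0010011"  (len 7)
11) "010011"  (len 6)
12) "10011"  (len 5)
13) "0011100"  (len 7)
14) "011100"  (len 6)
15) "11100"  (len 5)
16) "11000011"  (len 8)
17) "1000011100"  (len 10)
18) "0000111000"  (len 10)
19) "000111000"  (len 9)
20) "00111000"  (len 8)
21) "0111000"  (len 7)
22) "111000"  (len 6)
23) "1100001"  (len 7)
24) "1000010011"  (len 10)
25) "000010011100"  (len 12)
26) "00010011100"  (len 11)
27) "0010011100"  (len 10)
28) "010011100"  (len 9)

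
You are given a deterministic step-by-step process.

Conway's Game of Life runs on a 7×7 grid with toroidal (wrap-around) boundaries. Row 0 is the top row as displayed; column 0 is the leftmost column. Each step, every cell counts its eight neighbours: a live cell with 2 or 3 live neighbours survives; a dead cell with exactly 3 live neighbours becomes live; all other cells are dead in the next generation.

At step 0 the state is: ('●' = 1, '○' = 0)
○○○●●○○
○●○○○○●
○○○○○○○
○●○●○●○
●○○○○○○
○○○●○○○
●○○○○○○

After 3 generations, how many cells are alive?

1

t=0: ○○○●●○○
○●○○○○●
○○○○○○○
○●○●○●○
●○○○○○○
○○○●○○○
●○○○○○○
t=1: ●○○○○○○
○○○○○○○
●○●○○○○
○○○○○○○
○○●○●○○
○○○○○○○
○○○●●○○
t=2: ○○○○○○○
○●○○○○○
○○○○○○○
○●○●○○○
○○○○○○○
○○○○●○○
○○○○○○○
t=3: ○○○○○○○
○○○○○○○
○○●○○○○
○○○○○○○
○○○○○○○
○○○○○○○
○○○○○○○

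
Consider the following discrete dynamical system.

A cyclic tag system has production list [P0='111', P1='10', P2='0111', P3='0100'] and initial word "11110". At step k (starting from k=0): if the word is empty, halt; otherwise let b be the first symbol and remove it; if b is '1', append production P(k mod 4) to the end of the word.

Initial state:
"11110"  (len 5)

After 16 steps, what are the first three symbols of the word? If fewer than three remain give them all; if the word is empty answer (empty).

gen 0: "11110"  (len 5)
gen 1: "1110111"  (len 7)
gen 2: "11011110"  (len 8)
gen 3: "10111100111"  (len 11)
gen 4: "01111001110100"  (len 14)
gen 5: "1111001110100"  (len 13)
gen 6: "11100111010010"  (len 14)
gen 7: "11001110100100111"  (len 17)
gen 8: "10011101001001110100"  (len 20)
gen 9: "0011101001001110100111"  (len 22)
gen 10: "011101001001110100111"  (len 21)
gen 11: "11101001001110100111"  (len 20)
gen 12: "11010010011101001110100"  (len 23)
gen 13: "1010010011101001110100111"  (len 25)
gen 14: "01001001110100111010011110"  (len 26)
gen 15: "1001001110100111010011110"  (len 25)
gen 16: "0010011101001110100111100100"  (len 28)

001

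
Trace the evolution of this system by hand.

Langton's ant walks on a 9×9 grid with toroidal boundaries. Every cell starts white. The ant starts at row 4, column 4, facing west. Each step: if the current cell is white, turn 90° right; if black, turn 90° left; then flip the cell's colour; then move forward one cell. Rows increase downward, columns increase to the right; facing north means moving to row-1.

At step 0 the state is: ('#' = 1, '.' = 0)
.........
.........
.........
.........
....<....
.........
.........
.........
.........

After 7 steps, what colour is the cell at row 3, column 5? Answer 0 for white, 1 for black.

1

step 0: .........
.........
.........
.........
....<....
.........
.........
.........
.........
step 1: .........
.........
.........
....^....
....#....
.........
.........
.........
.........
step 2: .........
.........
.........
....#>...
....#....
.........
.........
.........
.........
step 3: .........
.........
.........
....##...
....#v...
.........
.........
.........
.........
step 4: .........
.........
.........
....##...
....<#...
.........
.........
.........
.........
step 5: .........
.........
.........
....##...
.....#...
....v....
.........
.........
.........
step 6: .........
.........
.........
....##...
.....#...
...<#....
.........
.........
.........
step 7: .........
.........
.........
....##...
...^.#...
...##....
.........
.........
.........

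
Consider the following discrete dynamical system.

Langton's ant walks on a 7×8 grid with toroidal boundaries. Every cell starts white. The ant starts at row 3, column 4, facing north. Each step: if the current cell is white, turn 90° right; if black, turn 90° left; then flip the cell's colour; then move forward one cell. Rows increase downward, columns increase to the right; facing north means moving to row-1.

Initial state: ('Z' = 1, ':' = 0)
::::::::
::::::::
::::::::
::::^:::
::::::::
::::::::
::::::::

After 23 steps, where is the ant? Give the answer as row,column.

4,2

0) ::::::::
::::::::
::::::::
::::^:::
::::::::
::::::::
::::::::
1) ::::::::
::::::::
::::::::
::::Z>::
::::::::
::::::::
::::::::
2) ::::::::
::::::::
::::::::
::::ZZ::
:::::v::
::::::::
::::::::
3) ::::::::
::::::::
::::::::
::::ZZ::
::::<Z::
::::::::
::::::::
4) ::::::::
::::::::
::::::::
::::^Z::
::::ZZ::
::::::::
::::::::
5) ::::::::
::::::::
::::::::
:::<:Z::
::::ZZ::
::::::::
::::::::
6) ::::::::
::::::::
:::^::::
:::Z:Z::
::::ZZ::
::::::::
::::::::
7) ::::::::
::::::::
:::Z>:::
:::Z:Z::
::::ZZ::
::::::::
::::::::
8) ::::::::
::::::::
:::ZZ:::
:::ZvZ::
::::ZZ::
::::::::
::::::::
9) ::::::::
::::::::
:::ZZ:::
:::<ZZ::
::::ZZ::
::::::::
::::::::
10) ::::::::
::::::::
:::ZZ:::
::::ZZ::
:::vZZ::
::::::::
::::::::
11) ::::::::
::::::::
:::ZZ:::
::::ZZ::
::<ZZZ::
::::::::
::::::::
12) ::::::::
::::::::
:::ZZ:::
::^:ZZ::
::ZZZZ::
::::::::
::::::::
13) ::::::::
::::::::
:::ZZ:::
::Z>ZZ::
::ZZZZ::
::::::::
::::::::
14) ::::::::
::::::::
:::ZZ:::
::ZZZZ::
::ZvZZ::
::::::::
::::::::
15) ::::::::
::::::::
:::ZZ:::
::ZZZZ::
::Z:>Z::
::::::::
::::::::
16) ::::::::
::::::::
:::ZZ:::
::ZZ^Z::
::Z::Z::
::::::::
::::::::
17) ::::::::
::::::::
:::ZZ:::
::Z<:Z::
::Z::Z::
::::::::
::::::::
18) ::::::::
::::::::
:::ZZ:::
::Z::Z::
::Zv:Z::
::::::::
::::::::
19) ::::::::
::::::::
:::ZZ:::
::Z::Z::
::<Z:Z::
::::::::
::::::::
20) ::::::::
::::::::
:::ZZ:::
::Z::Z::
:::Z:Z::
::v:::::
::::::::
21) ::::::::
::::::::
:::ZZ:::
::Z::Z::
:::Z:Z::
:<Z:::::
::::::::
22) ::::::::
::::::::
:::ZZ:::
::Z::Z::
:^:Z:Z::
:ZZ:::::
::::::::
23) ::::::::
::::::::
:::ZZ:::
::Z::Z::
:Z>Z:Z::
:ZZ:::::
::::::::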